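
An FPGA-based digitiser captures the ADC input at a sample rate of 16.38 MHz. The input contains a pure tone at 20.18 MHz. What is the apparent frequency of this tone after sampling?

3.8 MHz

20.18 MHz mod fs = 3.8 MHz.
3.8 MHz ≤ fs/2 = 8.19 MHz, appears at 3.8 MHz.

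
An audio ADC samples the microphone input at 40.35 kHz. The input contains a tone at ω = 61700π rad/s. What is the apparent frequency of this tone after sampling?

9.5 kHz

ω = 61700π rad/s → f = ω/(2π) = 30850 Hz = 30.85 kHz.
30.85 kHz > fs/2 = 20.175 kHz, folds to fs − 30.85 kHz = 9.5 kHz.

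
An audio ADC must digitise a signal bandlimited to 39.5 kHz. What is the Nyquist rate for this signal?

79 kHz

Nyquist rate = 2 × 39.5 kHz = 79 kHz.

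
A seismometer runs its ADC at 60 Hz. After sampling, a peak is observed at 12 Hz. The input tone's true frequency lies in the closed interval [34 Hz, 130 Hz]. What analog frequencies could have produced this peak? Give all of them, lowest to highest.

48 Hz, 72 Hz, 108 Hz

Frequencies that alias to 12 Hz are k·fs ± 12 Hz for integer k ≥ 0.
k=0: 12 Hz.
k=1: 48 Hz, 72 Hz.
k=2: 108 Hz, 132 Hz.
k=3: 168 Hz, 192 Hz.
Within [34 Hz, 130 Hz]: 48 Hz, 72 Hz, 108 Hz.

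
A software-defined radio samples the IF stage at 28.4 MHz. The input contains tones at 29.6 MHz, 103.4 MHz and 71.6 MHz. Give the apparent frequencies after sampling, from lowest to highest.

fs/2 = 14.2 MHz.
29.6 MHz mod fs = 1.2 MHz.
1.2 MHz ≤ fs/2 = 14.2 MHz, appears at 1.2 MHz.
103.4 MHz mod fs = 18.2 MHz.
18.2 MHz > fs/2 = 14.2 MHz, folds to fs − 18.2 MHz = 10.2 MHz.
71.6 MHz mod fs = 14.8 MHz.
14.8 MHz > fs/2 = 14.2 MHz, folds to fs − 14.8 MHz = 13.6 MHz.
Distinct values: {1.2 MHz, 10.2 MHz, 13.6 MHz}.

1.2 MHz, 10.2 MHz, 13.6 MHz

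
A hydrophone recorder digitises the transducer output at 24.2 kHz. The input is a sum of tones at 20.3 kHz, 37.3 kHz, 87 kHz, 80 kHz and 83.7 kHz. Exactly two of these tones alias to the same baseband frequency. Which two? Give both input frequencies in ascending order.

fs/2 = 12.1 kHz.
20.3 kHz > fs/2 = 12.1 kHz, folds to fs − 20.3 kHz = 3.9 kHz.
37.3 kHz mod fs = 13.1 kHz.
13.1 kHz > fs/2 = 12.1 kHz, folds to fs − 13.1 kHz = 11.1 kHz.
87 kHz mod fs = 14.4 kHz.
14.4 kHz > fs/2 = 12.1 kHz, folds to fs − 14.4 kHz = 9.8 kHz.
80 kHz mod fs = 7.4 kHz.
7.4 kHz ≤ fs/2 = 12.1 kHz, appears at 7.4 kHz.
83.7 kHz mod fs = 11.1 kHz.
11.1 kHz ≤ fs/2 = 12.1 kHz, appears at 11.1 kHz.
37.3 kHz and 83.7 kHz both map to 11.1 kHz.

37.3 kHz, 83.7 kHz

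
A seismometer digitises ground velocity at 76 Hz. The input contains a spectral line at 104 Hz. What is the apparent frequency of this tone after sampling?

28 Hz

104 Hz mod fs = 28 Hz.
28 Hz ≤ fs/2 = 38 Hz, appears at 28 Hz.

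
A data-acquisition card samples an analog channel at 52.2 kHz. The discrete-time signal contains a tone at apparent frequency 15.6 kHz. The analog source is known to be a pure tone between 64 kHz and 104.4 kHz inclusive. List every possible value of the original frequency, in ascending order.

Frequencies that alias to 15.6 kHz are k·fs ± 15.6 kHz for integer k ≥ 0.
k=0: 15.6 kHz.
k=1: 36.6 kHz, 67.8 kHz.
k=2: 88.8 kHz, 120 kHz.
k=3: 141 kHz, 172.2 kHz.
Within [64 kHz, 104.4 kHz]: 67.8 kHz, 88.8 kHz.

67.8 kHz, 88.8 kHz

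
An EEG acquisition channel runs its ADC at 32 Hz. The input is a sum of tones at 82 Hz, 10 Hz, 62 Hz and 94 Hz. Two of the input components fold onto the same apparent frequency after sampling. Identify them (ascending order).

62 Hz, 94 Hz

fs/2 = 16 Hz.
82 Hz mod fs = 18 Hz.
18 Hz > fs/2 = 16 Hz, folds to fs − 18 Hz = 14 Hz.
10 Hz ≤ fs/2 = 16 Hz, passes unchanged.
62 Hz mod fs = 30 Hz.
30 Hz > fs/2 = 16 Hz, folds to fs − 30 Hz = 2 Hz.
94 Hz mod fs = 30 Hz.
30 Hz > fs/2 = 16 Hz, folds to fs − 30 Hz = 2 Hz.
62 Hz and 94 Hz both map to 2 Hz.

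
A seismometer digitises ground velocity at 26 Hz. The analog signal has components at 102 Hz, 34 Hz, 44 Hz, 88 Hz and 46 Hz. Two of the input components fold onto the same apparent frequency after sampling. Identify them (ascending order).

34 Hz, 44 Hz

fs/2 = 13 Hz.
102 Hz mod fs = 24 Hz.
24 Hz > fs/2 = 13 Hz, folds to fs − 24 Hz = 2 Hz.
34 Hz mod fs = 8 Hz.
8 Hz ≤ fs/2 = 13 Hz, appears at 8 Hz.
44 Hz mod fs = 18 Hz.
18 Hz > fs/2 = 13 Hz, folds to fs − 18 Hz = 8 Hz.
88 Hz mod fs = 10 Hz.
10 Hz ≤ fs/2 = 13 Hz, appears at 10 Hz.
46 Hz mod fs = 20 Hz.
20 Hz > fs/2 = 13 Hz, folds to fs − 20 Hz = 6 Hz.
34 Hz and 44 Hz both map to 8 Hz.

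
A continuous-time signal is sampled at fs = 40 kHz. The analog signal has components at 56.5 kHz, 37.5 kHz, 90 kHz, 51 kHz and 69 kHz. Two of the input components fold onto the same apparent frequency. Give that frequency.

fs/2 = 20 kHz.
56.5 kHz mod fs = 16.5 kHz.
16.5 kHz ≤ fs/2 = 20 kHz, appears at 16.5 kHz.
37.5 kHz > fs/2 = 20 kHz, folds to fs − 37.5 kHz = 2.5 kHz.
90 kHz mod fs = 10 kHz.
10 kHz ≤ fs/2 = 20 kHz, appears at 10 kHz.
51 kHz mod fs = 11 kHz.
11 kHz ≤ fs/2 = 20 kHz, appears at 11 kHz.
69 kHz mod fs = 29 kHz.
29 kHz > fs/2 = 20 kHz, folds to fs − 29 kHz = 11 kHz.
51 kHz and 69 kHz both map to 11 kHz.

11 kHz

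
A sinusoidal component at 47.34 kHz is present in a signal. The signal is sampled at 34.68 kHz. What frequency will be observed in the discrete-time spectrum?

12.66 kHz

47.34 kHz mod fs = 12.66 kHz.
12.66 kHz ≤ fs/2 = 17.34 kHz, appears at 12.66 kHz.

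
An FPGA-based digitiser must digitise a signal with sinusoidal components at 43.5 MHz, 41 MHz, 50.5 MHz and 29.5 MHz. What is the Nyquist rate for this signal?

101 MHz

Highest-frequency component: 50.5 MHz.
Nyquist rate = 2 × 50.5 MHz = 101 MHz.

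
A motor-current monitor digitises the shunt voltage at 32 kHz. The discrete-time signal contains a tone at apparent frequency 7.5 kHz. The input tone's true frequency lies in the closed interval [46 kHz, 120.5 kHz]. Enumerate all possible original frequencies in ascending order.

Frequencies that alias to 7.5 kHz are k·fs ± 7.5 kHz for integer k ≥ 0.
k=0: 7.5 kHz.
k=1: 24.5 kHz, 39.5 kHz.
k=2: 56.5 kHz, 71.5 kHz.
k=3: 88.5 kHz, 103.5 kHz.
k=4: 120.5 kHz, 135.5 kHz.
k=5: 152.5 kHz, 167.5 kHz.
Within [46 kHz, 120.5 kHz]: 56.5 kHz, 71.5 kHz, 88.5 kHz, 103.5 kHz, 120.5 kHz.

56.5 kHz, 71.5 kHz, 88.5 kHz, 103.5 kHz, 120.5 kHz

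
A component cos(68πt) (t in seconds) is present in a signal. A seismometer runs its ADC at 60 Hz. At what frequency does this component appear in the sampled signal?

26 Hz

ω = 68π rad/s → f = ω/(2π) = 34 Hz.
34 Hz > fs/2 = 30 Hz, folds to fs − 34 Hz = 26 Hz.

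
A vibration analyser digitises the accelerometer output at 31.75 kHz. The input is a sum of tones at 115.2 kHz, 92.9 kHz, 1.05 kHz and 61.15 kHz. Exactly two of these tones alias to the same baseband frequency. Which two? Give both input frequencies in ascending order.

fs/2 = 15.875 kHz.
115.2 kHz mod fs = 19.95 kHz.
19.95 kHz > fs/2 = 15.875 kHz, folds to fs − 19.95 kHz = 11.8 kHz.
92.9 kHz mod fs = 29.4 kHz.
29.4 kHz > fs/2 = 15.875 kHz, folds to fs − 29.4 kHz = 2.35 kHz.
1.05 kHz ≤ fs/2 = 15.875 kHz, passes unchanged.
61.15 kHz mod fs = 29.4 kHz.
29.4 kHz > fs/2 = 15.875 kHz, folds to fs − 29.4 kHz = 2.35 kHz.
61.15 kHz and 92.9 kHz both map to 2.35 kHz.

61.15 kHz, 92.9 kHz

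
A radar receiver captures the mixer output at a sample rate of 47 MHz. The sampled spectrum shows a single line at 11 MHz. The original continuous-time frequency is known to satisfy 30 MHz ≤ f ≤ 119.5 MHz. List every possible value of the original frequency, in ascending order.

36 MHz, 58 MHz, 83 MHz, 105 MHz

Frequencies that alias to 11 MHz are k·fs ± 11 MHz for integer k ≥ 0.
k=0: 11 MHz.
k=1: 36 MHz, 58 MHz.
k=2: 83 MHz, 105 MHz.
k=3: 130 MHz, 152 MHz.
Within [30 MHz, 119.5 MHz]: 36 MHz, 58 MHz, 83 MHz, 105 MHz.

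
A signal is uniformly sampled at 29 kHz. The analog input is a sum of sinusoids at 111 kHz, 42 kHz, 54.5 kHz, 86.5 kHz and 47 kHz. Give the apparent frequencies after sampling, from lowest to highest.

0.5 kHz, 3.5 kHz, 5 kHz, 11 kHz, 13 kHz

fs/2 = 14.5 kHz.
111 kHz mod fs = 24 kHz.
24 kHz > fs/2 = 14.5 kHz, folds to fs − 24 kHz = 5 kHz.
42 kHz mod fs = 13 kHz.
13 kHz ≤ fs/2 = 14.5 kHz, appears at 13 kHz.
54.5 kHz mod fs = 25.5 kHz.
25.5 kHz > fs/2 = 14.5 kHz, folds to fs − 25.5 kHz = 3.5 kHz.
86.5 kHz mod fs = 28.5 kHz.
28.5 kHz > fs/2 = 14.5 kHz, folds to fs − 28.5 kHz = 0.5 kHz.
47 kHz mod fs = 18 kHz.
18 kHz > fs/2 = 14.5 kHz, folds to fs − 18 kHz = 11 kHz.
Distinct values: {0.5 kHz, 3.5 kHz, 5 kHz, 11 kHz, 13 kHz}.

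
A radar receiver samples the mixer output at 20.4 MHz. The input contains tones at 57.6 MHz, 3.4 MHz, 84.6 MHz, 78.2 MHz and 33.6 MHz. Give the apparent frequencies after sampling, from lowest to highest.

3 MHz, 3.4 MHz, 3.6 MHz, 7.2 MHz

fs/2 = 10.2 MHz.
57.6 MHz mod fs = 16.8 MHz.
16.8 MHz > fs/2 = 10.2 MHz, folds to fs − 16.8 MHz = 3.6 MHz.
3.4 MHz ≤ fs/2 = 10.2 MHz, passes unchanged.
84.6 MHz mod fs = 3 MHz.
3 MHz ≤ fs/2 = 10.2 MHz, appears at 3 MHz.
78.2 MHz mod fs = 17 MHz.
17 MHz > fs/2 = 10.2 MHz, folds to fs − 17 MHz = 3.4 MHz.
33.6 MHz mod fs = 13.2 MHz.
13.2 MHz > fs/2 = 10.2 MHz, folds to fs − 13.2 MHz = 7.2 MHz.
Distinct values: {3 MHz, 3.4 MHz, 3.6 MHz, 7.2 MHz}.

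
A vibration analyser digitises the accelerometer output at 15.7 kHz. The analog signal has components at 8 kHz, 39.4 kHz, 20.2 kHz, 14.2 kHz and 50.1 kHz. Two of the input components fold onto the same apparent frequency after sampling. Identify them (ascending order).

8 kHz, 39.4 kHz

fs/2 = 7.85 kHz.
8 kHz > fs/2 = 7.85 kHz, folds to fs − 8 kHz = 7.7 kHz.
39.4 kHz mod fs = 8 kHz.
8 kHz > fs/2 = 7.85 kHz, folds to fs − 8 kHz = 7.7 kHz.
20.2 kHz mod fs = 4.5 kHz.
4.5 kHz ≤ fs/2 = 7.85 kHz, appears at 4.5 kHz.
14.2 kHz > fs/2 = 7.85 kHz, folds to fs − 14.2 kHz = 1.5 kHz.
50.1 kHz mod fs = 3 kHz.
3 kHz ≤ fs/2 = 7.85 kHz, appears at 3 kHz.
8 kHz and 39.4 kHz both map to 7.7 kHz.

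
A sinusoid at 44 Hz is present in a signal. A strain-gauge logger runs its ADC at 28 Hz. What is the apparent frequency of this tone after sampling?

12 Hz

44 Hz mod fs = 16 Hz.
16 Hz > fs/2 = 14 Hz, folds to fs − 16 Hz = 12 Hz.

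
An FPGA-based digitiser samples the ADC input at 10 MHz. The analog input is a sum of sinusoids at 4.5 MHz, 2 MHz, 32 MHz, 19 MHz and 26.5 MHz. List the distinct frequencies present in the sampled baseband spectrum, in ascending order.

1 MHz, 2 MHz, 3.5 MHz, 4.5 MHz

fs/2 = 5 MHz.
4.5 MHz ≤ fs/2 = 5 MHz, passes unchanged.
2 MHz ≤ fs/2 = 5 MHz, passes unchanged.
32 MHz mod fs = 2 MHz.
2 MHz ≤ fs/2 = 5 MHz, appears at 2 MHz.
19 MHz mod fs = 9 MHz.
9 MHz > fs/2 = 5 MHz, folds to fs − 9 MHz = 1 MHz.
26.5 MHz mod fs = 6.5 MHz.
6.5 MHz > fs/2 = 5 MHz, folds to fs − 6.5 MHz = 3.5 MHz.
Distinct values: {1 MHz, 2 MHz, 3.5 MHz, 4.5 MHz}.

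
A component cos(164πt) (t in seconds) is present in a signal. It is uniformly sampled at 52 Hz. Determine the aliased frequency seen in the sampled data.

ω = 164π rad/s → f = ω/(2π) = 82 Hz.
82 Hz mod fs = 30 Hz.
30 Hz > fs/2 = 26 Hz, folds to fs − 30 Hz = 22 Hz.

22 Hz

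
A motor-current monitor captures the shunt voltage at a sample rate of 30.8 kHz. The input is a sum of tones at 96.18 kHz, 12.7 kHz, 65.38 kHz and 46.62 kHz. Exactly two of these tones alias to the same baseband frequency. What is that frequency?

fs/2 = 15.4 kHz.
96.18 kHz mod fs = 3.78 kHz.
3.78 kHz ≤ fs/2 = 15.4 kHz, appears at 3.78 kHz.
12.7 kHz ≤ fs/2 = 15.4 kHz, passes unchanged.
65.38 kHz mod fs = 3.78 kHz.
3.78 kHz ≤ fs/2 = 15.4 kHz, appears at 3.78 kHz.
46.62 kHz mod fs = 15.82 kHz.
15.82 kHz > fs/2 = 15.4 kHz, folds to fs − 15.82 kHz = 14.98 kHz.
65.38 kHz and 96.18 kHz both map to 3.78 kHz.

3.78 kHz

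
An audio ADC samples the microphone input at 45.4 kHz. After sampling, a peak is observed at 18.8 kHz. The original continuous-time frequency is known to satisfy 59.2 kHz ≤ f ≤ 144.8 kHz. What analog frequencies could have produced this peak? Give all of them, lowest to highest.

Frequencies that alias to 18.8 kHz are k·fs ± 18.8 kHz for integer k ≥ 0.
k=0: 18.8 kHz.
k=1: 26.6 kHz, 64.2 kHz.
k=2: 72 kHz, 109.6 kHz.
k=3: 117.4 kHz, 155 kHz.
k=4: 162.8 kHz, 200.4 kHz.
Within [59.2 kHz, 144.8 kHz]: 64.2 kHz, 72 kHz, 109.6 kHz, 117.4 kHz.

64.2 kHz, 72 kHz, 109.6 kHz, 117.4 kHz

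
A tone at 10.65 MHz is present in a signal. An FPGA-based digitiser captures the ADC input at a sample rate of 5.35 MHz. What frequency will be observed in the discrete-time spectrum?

10.65 MHz mod fs = 5.3 MHz.
5.3 MHz > fs/2 = 2.675 MHz, folds to fs − 5.3 MHz = 0.05 MHz.

0.05 MHz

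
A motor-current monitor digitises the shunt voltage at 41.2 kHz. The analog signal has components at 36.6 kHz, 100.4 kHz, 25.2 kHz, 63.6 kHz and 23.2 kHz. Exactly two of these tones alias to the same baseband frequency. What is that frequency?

18 kHz

fs/2 = 20.6 kHz.
36.6 kHz > fs/2 = 20.6 kHz, folds to fs − 36.6 kHz = 4.6 kHz.
100.4 kHz mod fs = 18 kHz.
18 kHz ≤ fs/2 = 20.6 kHz, appears at 18 kHz.
25.2 kHz > fs/2 = 20.6 kHz, folds to fs − 25.2 kHz = 16 kHz.
63.6 kHz mod fs = 22.4 kHz.
22.4 kHz > fs/2 = 20.6 kHz, folds to fs − 22.4 kHz = 18.8 kHz.
23.2 kHz > fs/2 = 20.6 kHz, folds to fs − 23.2 kHz = 18 kHz.
23.2 kHz and 100.4 kHz both map to 18 kHz.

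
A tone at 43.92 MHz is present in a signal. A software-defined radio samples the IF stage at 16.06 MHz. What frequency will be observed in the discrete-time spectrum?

4.26 MHz

43.92 MHz mod fs = 11.8 MHz.
11.8 MHz > fs/2 = 8.03 MHz, folds to fs − 11.8 MHz = 4.26 MHz.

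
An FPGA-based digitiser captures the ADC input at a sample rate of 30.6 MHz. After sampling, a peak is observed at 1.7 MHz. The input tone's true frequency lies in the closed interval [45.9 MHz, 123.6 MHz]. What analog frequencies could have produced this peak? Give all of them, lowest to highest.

Frequencies that alias to 1.7 MHz are k·fs ± 1.7 MHz for integer k ≥ 0.
k=0: 1.7 MHz.
k=1: 28.9 MHz, 32.3 MHz.
k=2: 59.5 MHz, 62.9 MHz.
k=3: 90.1 MHz, 93.5 MHz.
k=4: 120.7 MHz, 124.1 MHz.
k=5: 151.3 MHz, 154.7 MHz.
Within [45.9 MHz, 123.6 MHz]: 59.5 MHz, 62.9 MHz, 90.1 MHz, 93.5 MHz, 120.7 MHz.

59.5 MHz, 62.9 MHz, 90.1 MHz, 93.5 MHz, 120.7 MHz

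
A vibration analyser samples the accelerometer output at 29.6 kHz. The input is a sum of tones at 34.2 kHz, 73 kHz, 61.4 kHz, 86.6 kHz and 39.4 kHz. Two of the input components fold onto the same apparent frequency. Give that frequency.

2.2 kHz

fs/2 = 14.8 kHz.
34.2 kHz mod fs = 4.6 kHz.
4.6 kHz ≤ fs/2 = 14.8 kHz, appears at 4.6 kHz.
73 kHz mod fs = 13.8 kHz.
13.8 kHz ≤ fs/2 = 14.8 kHz, appears at 13.8 kHz.
61.4 kHz mod fs = 2.2 kHz.
2.2 kHz ≤ fs/2 = 14.8 kHz, appears at 2.2 kHz.
86.6 kHz mod fs = 27.4 kHz.
27.4 kHz > fs/2 = 14.8 kHz, folds to fs − 27.4 kHz = 2.2 kHz.
39.4 kHz mod fs = 9.8 kHz.
9.8 kHz ≤ fs/2 = 14.8 kHz, appears at 9.8 kHz.
61.4 kHz and 86.6 kHz both map to 2.2 kHz.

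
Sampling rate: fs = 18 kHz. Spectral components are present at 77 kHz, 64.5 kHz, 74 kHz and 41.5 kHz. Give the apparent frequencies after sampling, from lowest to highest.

fs/2 = 9 kHz.
77 kHz mod fs = 5 kHz.
5 kHz ≤ fs/2 = 9 kHz, appears at 5 kHz.
64.5 kHz mod fs = 10.5 kHz.
10.5 kHz > fs/2 = 9 kHz, folds to fs − 10.5 kHz = 7.5 kHz.
74 kHz mod fs = 2 kHz.
2 kHz ≤ fs/2 = 9 kHz, appears at 2 kHz.
41.5 kHz mod fs = 5.5 kHz.
5.5 kHz ≤ fs/2 = 9 kHz, appears at 5.5 kHz.
Distinct values: {2 kHz, 5 kHz, 5.5 kHz, 7.5 kHz}.

2 kHz, 5 kHz, 5.5 kHz, 7.5 kHz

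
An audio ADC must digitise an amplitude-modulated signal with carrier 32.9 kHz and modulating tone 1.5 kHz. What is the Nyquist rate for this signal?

68.8 kHz

AM sidebands sit at fc ± fm = 31.4 kHz and 34.4 kHz.
Highest-frequency component: 34.4 kHz.
Nyquist rate = 2 × 34.4 kHz = 68.8 kHz.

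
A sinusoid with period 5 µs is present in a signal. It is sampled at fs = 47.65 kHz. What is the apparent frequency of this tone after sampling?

T = 5 µs → f = 1/T = 200 kHz.
200 kHz mod fs = 9.4 kHz.
9.4 kHz ≤ fs/2 = 23.825 kHz, appears at 9.4 kHz.

9.4 kHz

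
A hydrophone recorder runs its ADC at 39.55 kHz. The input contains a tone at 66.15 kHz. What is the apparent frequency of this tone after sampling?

66.15 kHz mod fs = 26.6 kHz.
26.6 kHz > fs/2 = 19.775 kHz, folds to fs − 26.6 kHz = 12.95 kHz.

12.95 kHz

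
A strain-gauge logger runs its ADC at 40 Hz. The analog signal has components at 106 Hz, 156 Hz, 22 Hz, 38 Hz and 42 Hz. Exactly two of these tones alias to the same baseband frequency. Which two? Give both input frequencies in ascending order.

fs/2 = 20 Hz.
106 Hz mod fs = 26 Hz.
26 Hz > fs/2 = 20 Hz, folds to fs − 26 Hz = 14 Hz.
156 Hz mod fs = 36 Hz.
36 Hz > fs/2 = 20 Hz, folds to fs − 36 Hz = 4 Hz.
22 Hz > fs/2 = 20 Hz, folds to fs − 22 Hz = 18 Hz.
38 Hz > fs/2 = 20 Hz, folds to fs − 38 Hz = 2 Hz.
42 Hz mod fs = 2 Hz.
2 Hz ≤ fs/2 = 20 Hz, appears at 2 Hz.
38 Hz and 42 Hz both map to 2 Hz.

38 Hz, 42 Hz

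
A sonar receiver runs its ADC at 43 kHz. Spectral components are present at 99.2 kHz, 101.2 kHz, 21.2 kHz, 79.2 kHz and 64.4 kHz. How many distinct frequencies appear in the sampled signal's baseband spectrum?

fs/2 = 21.5 kHz.
99.2 kHz mod fs = 13.2 kHz.
13.2 kHz ≤ fs/2 = 21.5 kHz, appears at 13.2 kHz.
101.2 kHz mod fs = 15.2 kHz.
15.2 kHz ≤ fs/2 = 21.5 kHz, appears at 15.2 kHz.
21.2 kHz ≤ fs/2 = 21.5 kHz, passes unchanged.
79.2 kHz mod fs = 36.2 kHz.
36.2 kHz > fs/2 = 21.5 kHz, folds to fs − 36.2 kHz = 6.8 kHz.
64.4 kHz mod fs = 21.4 kHz.
21.4 kHz ≤ fs/2 = 21.5 kHz, appears at 21.4 kHz.
Distinct values: {6.8 kHz, 13.2 kHz, 15.2 kHz, 21.2 kHz, 21.4 kHz} → 5.

5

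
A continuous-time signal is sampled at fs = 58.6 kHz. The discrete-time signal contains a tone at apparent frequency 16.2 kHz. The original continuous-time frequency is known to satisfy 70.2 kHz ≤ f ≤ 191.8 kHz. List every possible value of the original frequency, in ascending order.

Frequencies that alias to 16.2 kHz are k·fs ± 16.2 kHz for integer k ≥ 0.
k=0: 16.2 kHz.
k=1: 42.4 kHz, 74.8 kHz.
k=2: 101 kHz, 133.4 kHz.
k=3: 159.6 kHz, 192 kHz.
k=4: 218.2 kHz, 250.6 kHz.
Within [70.2 kHz, 191.8 kHz]: 74.8 kHz, 101 kHz, 133.4 kHz, 159.6 kHz.

74.8 kHz, 101 kHz, 133.4 kHz, 159.6 kHz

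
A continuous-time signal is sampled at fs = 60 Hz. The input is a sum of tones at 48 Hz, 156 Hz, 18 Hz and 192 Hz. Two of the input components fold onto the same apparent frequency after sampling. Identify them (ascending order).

fs/2 = 30 Hz.
48 Hz > fs/2 = 30 Hz, folds to fs − 48 Hz = 12 Hz.
156 Hz mod fs = 36 Hz.
36 Hz > fs/2 = 30 Hz, folds to fs − 36 Hz = 24 Hz.
18 Hz ≤ fs/2 = 30 Hz, passes unchanged.
192 Hz mod fs = 12 Hz.
12 Hz ≤ fs/2 = 30 Hz, appears at 12 Hz.
48 Hz and 192 Hz both map to 12 Hz.

48 Hz, 192 Hz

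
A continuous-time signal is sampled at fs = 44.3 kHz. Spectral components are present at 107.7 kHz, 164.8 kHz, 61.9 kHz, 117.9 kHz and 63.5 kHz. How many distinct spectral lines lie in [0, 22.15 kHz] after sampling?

5

fs/2 = 22.15 kHz.
107.7 kHz mod fs = 19.1 kHz.
19.1 kHz ≤ fs/2 = 22.15 kHz, appears at 19.1 kHz.
164.8 kHz mod fs = 31.9 kHz.
31.9 kHz > fs/2 = 22.15 kHz, folds to fs − 31.9 kHz = 12.4 kHz.
61.9 kHz mod fs = 17.6 kHz.
17.6 kHz ≤ fs/2 = 22.15 kHz, appears at 17.6 kHz.
117.9 kHz mod fs = 29.3 kHz.
29.3 kHz > fs/2 = 22.15 kHz, folds to fs − 29.3 kHz = 15 kHz.
63.5 kHz mod fs = 19.2 kHz.
19.2 kHz ≤ fs/2 = 22.15 kHz, appears at 19.2 kHz.
Distinct values: {12.4 kHz, 15 kHz, 17.6 kHz, 19.1 kHz, 19.2 kHz} → 5.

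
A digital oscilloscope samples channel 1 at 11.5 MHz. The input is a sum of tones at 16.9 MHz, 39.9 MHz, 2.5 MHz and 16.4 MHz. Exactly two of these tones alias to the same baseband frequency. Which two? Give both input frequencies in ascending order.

fs/2 = 5.75 MHz.
16.9 MHz mod fs = 5.4 MHz.
5.4 MHz ≤ fs/2 = 5.75 MHz, appears at 5.4 MHz.
39.9 MHz mod fs = 5.4 MHz.
5.4 MHz ≤ fs/2 = 5.75 MHz, appears at 5.4 MHz.
2.5 MHz ≤ fs/2 = 5.75 MHz, passes unchanged.
16.4 MHz mod fs = 4.9 MHz.
4.9 MHz ≤ fs/2 = 5.75 MHz, appears at 4.9 MHz.
16.9 MHz and 39.9 MHz both map to 5.4 MHz.

16.9 MHz, 39.9 MHz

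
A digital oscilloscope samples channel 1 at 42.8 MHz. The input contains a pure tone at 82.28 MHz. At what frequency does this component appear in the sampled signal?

3.32 MHz

82.28 MHz mod fs = 39.48 MHz.
39.48 MHz > fs/2 = 21.4 MHz, folds to fs − 39.48 MHz = 3.32 MHz.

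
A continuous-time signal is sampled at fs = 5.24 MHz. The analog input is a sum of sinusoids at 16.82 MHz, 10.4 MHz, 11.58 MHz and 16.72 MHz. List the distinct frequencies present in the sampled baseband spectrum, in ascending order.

fs/2 = 2.62 MHz.
16.82 MHz mod fs = 1.1 MHz.
1.1 MHz ≤ fs/2 = 2.62 MHz, appears at 1.1 MHz.
10.4 MHz mod fs = 5.16 MHz.
5.16 MHz > fs/2 = 2.62 MHz, folds to fs − 5.16 MHz = 0.08 MHz.
11.58 MHz mod fs = 1.1 MHz.
1.1 MHz ≤ fs/2 = 2.62 MHz, appears at 1.1 MHz.
16.72 MHz mod fs = 1 MHz.
1 MHz ≤ fs/2 = 2.62 MHz, appears at 1 MHz.
Distinct values: {0.08 MHz, 1 MHz, 1.1 MHz}.

0.08 MHz, 1 MHz, 1.1 MHz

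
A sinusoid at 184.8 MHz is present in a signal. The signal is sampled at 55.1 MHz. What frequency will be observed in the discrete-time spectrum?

184.8 MHz mod fs = 19.5 MHz.
19.5 MHz ≤ fs/2 = 27.55 MHz, appears at 19.5 MHz.

19.5 MHz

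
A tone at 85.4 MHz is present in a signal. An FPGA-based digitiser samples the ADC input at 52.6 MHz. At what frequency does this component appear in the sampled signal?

19.8 MHz

85.4 MHz mod fs = 32.8 MHz.
32.8 MHz > fs/2 = 26.3 MHz, folds to fs − 32.8 MHz = 19.8 MHz.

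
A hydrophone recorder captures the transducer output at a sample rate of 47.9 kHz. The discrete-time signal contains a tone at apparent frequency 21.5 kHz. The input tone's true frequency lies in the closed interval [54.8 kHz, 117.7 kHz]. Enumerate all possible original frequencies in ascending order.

Frequencies that alias to 21.5 kHz are k·fs ± 21.5 kHz for integer k ≥ 0.
k=0: 21.5 kHz.
k=1: 26.4 kHz, 69.4 kHz.
k=2: 74.3 kHz, 117.3 kHz.
k=3: 122.2 kHz, 165.2 kHz.
Within [54.8 kHz, 117.7 kHz]: 69.4 kHz, 74.3 kHz, 117.3 kHz.

69.4 kHz, 74.3 kHz, 117.3 kHz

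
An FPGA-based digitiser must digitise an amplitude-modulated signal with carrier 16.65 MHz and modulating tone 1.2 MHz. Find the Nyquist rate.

AM sidebands sit at fc ± fm = 15.45 MHz and 17.85 MHz.
Highest-frequency component: 17.85 MHz.
Nyquist rate = 2 × 17.85 MHz = 35.7 MHz.

35.7 MHz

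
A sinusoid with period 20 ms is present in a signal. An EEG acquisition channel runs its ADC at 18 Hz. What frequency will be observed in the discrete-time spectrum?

T = 20 ms → f = 1/T = 50 Hz.
50 Hz mod fs = 14 Hz.
14 Hz > fs/2 = 9 Hz, folds to fs − 14 Hz = 4 Hz.

4 Hz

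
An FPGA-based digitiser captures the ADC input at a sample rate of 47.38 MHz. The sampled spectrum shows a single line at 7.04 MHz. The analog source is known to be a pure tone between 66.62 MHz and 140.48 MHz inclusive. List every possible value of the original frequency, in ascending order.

87.72 MHz, 101.8 MHz, 135.1 MHz

Frequencies that alias to 7.04 MHz are k·fs ± 7.04 MHz for integer k ≥ 0.
k=0: 7.04 MHz.
k=1: 40.34 MHz, 54.42 MHz.
k=2: 87.72 MHz, 101.8 MHz.
k=3: 135.1 MHz, 149.18 MHz.
k=4: 182.48 MHz, 196.56 MHz.
Within [66.62 MHz, 140.48 MHz]: 87.72 MHz, 101.8 MHz, 135.1 MHz.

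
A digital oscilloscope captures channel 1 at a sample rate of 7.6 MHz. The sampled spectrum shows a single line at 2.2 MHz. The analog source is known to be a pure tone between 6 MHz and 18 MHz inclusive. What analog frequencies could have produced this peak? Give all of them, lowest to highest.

Frequencies that alias to 2.2 MHz are k·fs ± 2.2 MHz for integer k ≥ 0.
k=0: 2.2 MHz.
k=1: 5.4 MHz, 9.8 MHz.
k=2: 13 MHz, 17.4 MHz.
k=3: 20.6 MHz, 25 MHz.
Within [6 MHz, 18 MHz]: 9.8 MHz, 13 MHz, 17.4 MHz.

9.8 MHz, 13 MHz, 17.4 MHz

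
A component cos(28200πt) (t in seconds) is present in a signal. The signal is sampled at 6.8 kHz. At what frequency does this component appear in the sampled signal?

0.5 kHz

ω = 28200π rad/s → f = ω/(2π) = 14100 Hz = 14.1 kHz.
14.1 kHz mod fs = 0.5 kHz.
0.5 kHz ≤ fs/2 = 3.4 kHz, appears at 0.5 kHz.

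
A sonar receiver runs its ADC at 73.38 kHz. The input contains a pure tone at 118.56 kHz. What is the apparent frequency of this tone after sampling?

118.56 kHz mod fs = 45.18 kHz.
45.18 kHz > fs/2 = 36.69 kHz, folds to fs − 45.18 kHz = 28.2 kHz.

28.2 kHz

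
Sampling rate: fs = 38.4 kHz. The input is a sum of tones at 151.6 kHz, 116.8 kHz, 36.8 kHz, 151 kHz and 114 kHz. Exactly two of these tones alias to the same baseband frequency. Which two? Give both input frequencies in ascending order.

fs/2 = 19.2 kHz.
151.6 kHz mod fs = 36.4 kHz.
36.4 kHz > fs/2 = 19.2 kHz, folds to fs − 36.4 kHz = 2 kHz.
116.8 kHz mod fs = 1.6 kHz.
1.6 kHz ≤ fs/2 = 19.2 kHz, appears at 1.6 kHz.
36.8 kHz > fs/2 = 19.2 kHz, folds to fs − 36.8 kHz = 1.6 kHz.
151 kHz mod fs = 35.8 kHz.
35.8 kHz > fs/2 = 19.2 kHz, folds to fs − 35.8 kHz = 2.6 kHz.
114 kHz mod fs = 37.2 kHz.
37.2 kHz > fs/2 = 19.2 kHz, folds to fs − 37.2 kHz = 1.2 kHz.
36.8 kHz and 116.8 kHz both map to 1.6 kHz.

36.8 kHz, 116.8 kHz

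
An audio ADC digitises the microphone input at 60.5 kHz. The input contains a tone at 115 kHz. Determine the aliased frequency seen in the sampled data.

115 kHz mod fs = 54.5 kHz.
54.5 kHz > fs/2 = 30.25 kHz, folds to fs − 54.5 kHz = 6 kHz.

6 kHz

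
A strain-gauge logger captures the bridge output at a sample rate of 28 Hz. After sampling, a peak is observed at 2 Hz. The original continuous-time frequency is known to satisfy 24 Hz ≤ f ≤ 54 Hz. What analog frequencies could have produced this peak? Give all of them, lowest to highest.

Frequencies that alias to 2 Hz are k·fs ± 2 Hz for integer k ≥ 0.
k=0: 2 Hz.
k=1: 26 Hz, 30 Hz.
k=2: 54 Hz, 58 Hz.
k=3: 82 Hz, 86 Hz.
Within [24 Hz, 54 Hz]: 26 Hz, 30 Hz, 54 Hz.

26 Hz, 30 Hz, 54 Hz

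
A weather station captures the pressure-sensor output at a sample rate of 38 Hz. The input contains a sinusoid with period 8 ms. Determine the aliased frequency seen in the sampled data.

T = 8 ms → f = 1/T = 125 Hz.
125 Hz mod fs = 11 Hz.
11 Hz ≤ fs/2 = 19 Hz, appears at 11 Hz.

11 Hz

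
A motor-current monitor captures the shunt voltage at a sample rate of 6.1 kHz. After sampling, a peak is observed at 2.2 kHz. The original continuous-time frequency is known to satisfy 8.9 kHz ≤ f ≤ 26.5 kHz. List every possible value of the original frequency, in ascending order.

Frequencies that alias to 2.2 kHz are k·fs ± 2.2 kHz for integer k ≥ 0.
k=0: 2.2 kHz.
k=1: 3.9 kHz, 8.3 kHz.
k=2: 10 kHz, 14.4 kHz.
k=3: 16.1 kHz, 20.5 kHz.
k=4: 22.2 kHz, 26.6 kHz.
k=5: 28.3 kHz, 32.7 kHz.
Within [8.9 kHz, 26.5 kHz]: 10 kHz, 14.4 kHz, 16.1 kHz, 20.5 kHz, 22.2 kHz.

10 kHz, 14.4 kHz, 16.1 kHz, 20.5 kHz, 22.2 kHz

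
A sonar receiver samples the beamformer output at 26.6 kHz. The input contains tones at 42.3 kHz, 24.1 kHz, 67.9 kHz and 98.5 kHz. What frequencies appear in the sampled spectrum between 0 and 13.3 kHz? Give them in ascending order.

fs/2 = 13.3 kHz.
42.3 kHz mod fs = 15.7 kHz.
15.7 kHz > fs/2 = 13.3 kHz, folds to fs − 15.7 kHz = 10.9 kHz.
24.1 kHz > fs/2 = 13.3 kHz, folds to fs − 24.1 kHz = 2.5 kHz.
67.9 kHz mod fs = 14.7 kHz.
14.7 kHz > fs/2 = 13.3 kHz, folds to fs − 14.7 kHz = 11.9 kHz.
98.5 kHz mod fs = 18.7 kHz.
18.7 kHz > fs/2 = 13.3 kHz, folds to fs − 18.7 kHz = 7.9 kHz.
Distinct values: {2.5 kHz, 7.9 kHz, 10.9 kHz, 11.9 kHz}.

2.5 kHz, 7.9 kHz, 10.9 kHz, 11.9 kHz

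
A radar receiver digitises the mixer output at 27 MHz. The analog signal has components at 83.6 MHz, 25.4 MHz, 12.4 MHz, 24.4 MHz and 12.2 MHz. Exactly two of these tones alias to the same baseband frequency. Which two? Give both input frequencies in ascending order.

fs/2 = 13.5 MHz.
83.6 MHz mod fs = 2.6 MHz.
2.6 MHz ≤ fs/2 = 13.5 MHz, appears at 2.6 MHz.
25.4 MHz > fs/2 = 13.5 MHz, folds to fs − 25.4 MHz = 1.6 MHz.
12.4 MHz ≤ fs/2 = 13.5 MHz, passes unchanged.
24.4 MHz > fs/2 = 13.5 MHz, folds to fs − 24.4 MHz = 2.6 MHz.
12.2 MHz ≤ fs/2 = 13.5 MHz, passes unchanged.
24.4 MHz and 83.6 MHz both map to 2.6 MHz.

24.4 MHz, 83.6 MHz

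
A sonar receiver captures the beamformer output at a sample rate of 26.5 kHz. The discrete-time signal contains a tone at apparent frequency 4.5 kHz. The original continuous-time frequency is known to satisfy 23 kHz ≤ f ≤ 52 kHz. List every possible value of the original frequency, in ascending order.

31 kHz, 48.5 kHz

Frequencies that alias to 4.5 kHz are k·fs ± 4.5 kHz for integer k ≥ 0.
k=0: 4.5 kHz.
k=1: 22 kHz, 31 kHz.
k=2: 48.5 kHz, 57.5 kHz.
k=3: 75 kHz, 84 kHz.
Within [23 kHz, 52 kHz]: 31 kHz, 48.5 kHz.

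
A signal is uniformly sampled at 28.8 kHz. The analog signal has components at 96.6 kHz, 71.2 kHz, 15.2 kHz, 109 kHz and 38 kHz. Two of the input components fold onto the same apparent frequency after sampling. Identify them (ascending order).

15.2 kHz, 71.2 kHz

fs/2 = 14.4 kHz.
96.6 kHz mod fs = 10.2 kHz.
10.2 kHz ≤ fs/2 = 14.4 kHz, appears at 10.2 kHz.
71.2 kHz mod fs = 13.6 kHz.
13.6 kHz ≤ fs/2 = 14.4 kHz, appears at 13.6 kHz.
15.2 kHz > fs/2 = 14.4 kHz, folds to fs − 15.2 kHz = 13.6 kHz.
109 kHz mod fs = 22.6 kHz.
22.6 kHz > fs/2 = 14.4 kHz, folds to fs − 22.6 kHz = 6.2 kHz.
38 kHz mod fs = 9.2 kHz.
9.2 kHz ≤ fs/2 = 14.4 kHz, appears at 9.2 kHz.
15.2 kHz and 71.2 kHz both map to 13.6 kHz.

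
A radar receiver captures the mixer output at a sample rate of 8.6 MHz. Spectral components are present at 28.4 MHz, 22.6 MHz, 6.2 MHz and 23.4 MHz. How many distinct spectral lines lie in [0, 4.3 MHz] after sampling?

3

fs/2 = 4.3 MHz.
28.4 MHz mod fs = 2.6 MHz.
2.6 MHz ≤ fs/2 = 4.3 MHz, appears at 2.6 MHz.
22.6 MHz mod fs = 5.4 MHz.
5.4 MHz > fs/2 = 4.3 MHz, folds to fs − 5.4 MHz = 3.2 MHz.
6.2 MHz > fs/2 = 4.3 MHz, folds to fs − 6.2 MHz = 2.4 MHz.
23.4 MHz mod fs = 6.2 MHz.
6.2 MHz > fs/2 = 4.3 MHz, folds to fs − 6.2 MHz = 2.4 MHz.
Distinct values: {2.4 MHz, 2.6 MHz, 3.2 MHz} → 3.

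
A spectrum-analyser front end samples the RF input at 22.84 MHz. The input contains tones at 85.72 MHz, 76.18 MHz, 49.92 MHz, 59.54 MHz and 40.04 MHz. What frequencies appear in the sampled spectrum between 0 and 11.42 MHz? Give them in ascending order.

4.24 MHz, 5.64 MHz, 7.66 MHz, 8.98 MHz

fs/2 = 11.42 MHz.
85.72 MHz mod fs = 17.2 MHz.
17.2 MHz > fs/2 = 11.42 MHz, folds to fs − 17.2 MHz = 5.64 MHz.
76.18 MHz mod fs = 7.66 MHz.
7.66 MHz ≤ fs/2 = 11.42 MHz, appears at 7.66 MHz.
49.92 MHz mod fs = 4.24 MHz.
4.24 MHz ≤ fs/2 = 11.42 MHz, appears at 4.24 MHz.
59.54 MHz mod fs = 13.86 MHz.
13.86 MHz > fs/2 = 11.42 MHz, folds to fs − 13.86 MHz = 8.98 MHz.
40.04 MHz mod fs = 17.2 MHz.
17.2 MHz > fs/2 = 11.42 MHz, folds to fs − 17.2 MHz = 5.64 MHz.
Distinct values: {4.24 MHz, 5.64 MHz, 7.66 MHz, 8.98 MHz}.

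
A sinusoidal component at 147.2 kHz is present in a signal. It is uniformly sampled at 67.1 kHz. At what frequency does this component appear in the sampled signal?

147.2 kHz mod fs = 13 kHz.
13 kHz ≤ fs/2 = 33.55 kHz, appears at 13 kHz.

13 kHz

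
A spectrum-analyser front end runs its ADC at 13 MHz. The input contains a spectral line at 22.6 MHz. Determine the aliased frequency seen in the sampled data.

3.4 MHz

22.6 MHz mod fs = 9.6 MHz.
9.6 MHz > fs/2 = 6.5 MHz, folds to fs − 9.6 MHz = 3.4 MHz.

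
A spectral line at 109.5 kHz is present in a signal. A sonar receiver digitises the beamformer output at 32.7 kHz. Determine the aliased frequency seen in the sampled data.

11.4 kHz

109.5 kHz mod fs = 11.4 kHz.
11.4 kHz ≤ fs/2 = 16.35 kHz, appears at 11.4 kHz.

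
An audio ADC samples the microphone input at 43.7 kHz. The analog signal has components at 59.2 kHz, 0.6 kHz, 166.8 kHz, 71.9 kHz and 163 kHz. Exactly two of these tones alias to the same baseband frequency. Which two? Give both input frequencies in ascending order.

fs/2 = 21.85 kHz.
59.2 kHz mod fs = 15.5 kHz.
15.5 kHz ≤ fs/2 = 21.85 kHz, appears at 15.5 kHz.
0.6 kHz ≤ fs/2 = 21.85 kHz, passes unchanged.
166.8 kHz mod fs = 35.7 kHz.
35.7 kHz > fs/2 = 21.85 kHz, folds to fs − 35.7 kHz = 8 kHz.
71.9 kHz mod fs = 28.2 kHz.
28.2 kHz > fs/2 = 21.85 kHz, folds to fs − 28.2 kHz = 15.5 kHz.
163 kHz mod fs = 31.9 kHz.
31.9 kHz > fs/2 = 21.85 kHz, folds to fs − 31.9 kHz = 11.8 kHz.
59.2 kHz and 71.9 kHz both map to 15.5 kHz.

59.2 kHz, 71.9 kHz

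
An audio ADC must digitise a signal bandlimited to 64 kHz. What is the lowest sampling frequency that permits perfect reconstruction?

128 kHz

Nyquist rate = 2 × 64 kHz = 128 kHz.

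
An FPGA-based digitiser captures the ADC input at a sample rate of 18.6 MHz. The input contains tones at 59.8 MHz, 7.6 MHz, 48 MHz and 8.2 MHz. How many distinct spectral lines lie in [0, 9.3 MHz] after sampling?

fs/2 = 9.3 MHz.
59.8 MHz mod fs = 4 MHz.
4 MHz ≤ fs/2 = 9.3 MHz, appears at 4 MHz.
7.6 MHz ≤ fs/2 = 9.3 MHz, passes unchanged.
48 MHz mod fs = 10.8 MHz.
10.8 MHz > fs/2 = 9.3 MHz, folds to fs − 10.8 MHz = 7.8 MHz.
8.2 MHz ≤ fs/2 = 9.3 MHz, passes unchanged.
Distinct values: {4 MHz, 7.6 MHz, 7.8 MHz, 8.2 MHz} → 4.

4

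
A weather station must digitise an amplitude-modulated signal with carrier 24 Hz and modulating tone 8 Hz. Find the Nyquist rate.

64 Hz

AM sidebands sit at fc ± fm = 16 Hz and 32 Hz.
Highest-frequency component: 32 Hz.
Nyquist rate = 2 × 32 Hz = 64 Hz.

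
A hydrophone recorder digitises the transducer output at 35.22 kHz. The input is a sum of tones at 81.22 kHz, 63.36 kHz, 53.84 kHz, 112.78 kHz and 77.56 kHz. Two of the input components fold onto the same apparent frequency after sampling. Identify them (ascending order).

77.56 kHz, 112.78 kHz

fs/2 = 17.61 kHz.
81.22 kHz mod fs = 10.78 kHz.
10.78 kHz ≤ fs/2 = 17.61 kHz, appears at 10.78 kHz.
63.36 kHz mod fs = 28.14 kHz.
28.14 kHz > fs/2 = 17.61 kHz, folds to fs − 28.14 kHz = 7.08 kHz.
53.84 kHz mod fs = 18.62 kHz.
18.62 kHz > fs/2 = 17.61 kHz, folds to fs − 18.62 kHz = 16.6 kHz.
112.78 kHz mod fs = 7.12 kHz.
7.12 kHz ≤ fs/2 = 17.61 kHz, appears at 7.12 kHz.
77.56 kHz mod fs = 7.12 kHz.
7.12 kHz ≤ fs/2 = 17.61 kHz, appears at 7.12 kHz.
77.56 kHz and 112.78 kHz both map to 7.12 kHz.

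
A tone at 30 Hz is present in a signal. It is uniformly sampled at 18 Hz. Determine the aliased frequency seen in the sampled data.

30 Hz mod fs = 12 Hz.
12 Hz > fs/2 = 9 Hz, folds to fs − 12 Hz = 6 Hz.

6 Hz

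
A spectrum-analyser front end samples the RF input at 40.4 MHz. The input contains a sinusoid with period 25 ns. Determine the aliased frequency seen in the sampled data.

T = 25 ns → f = 1/T = 40 MHz.
40 MHz > fs/2 = 20.2 MHz, folds to fs − 40 MHz = 0.4 MHz.

0.4 MHz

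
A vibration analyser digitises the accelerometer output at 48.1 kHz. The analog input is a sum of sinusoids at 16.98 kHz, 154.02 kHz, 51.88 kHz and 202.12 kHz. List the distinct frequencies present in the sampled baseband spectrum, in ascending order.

fs/2 = 24.05 kHz.
16.98 kHz ≤ fs/2 = 24.05 kHz, passes unchanged.
154.02 kHz mod fs = 9.72 kHz.
9.72 kHz ≤ fs/2 = 24.05 kHz, appears at 9.72 kHz.
51.88 kHz mod fs = 3.78 kHz.
3.78 kHz ≤ fs/2 = 24.05 kHz, appears at 3.78 kHz.
202.12 kHz mod fs = 9.72 kHz.
9.72 kHz ≤ fs/2 = 24.05 kHz, appears at 9.72 kHz.
Distinct values: {3.78 kHz, 9.72 kHz, 16.98 kHz}.

3.78 kHz, 9.72 kHz, 16.98 kHz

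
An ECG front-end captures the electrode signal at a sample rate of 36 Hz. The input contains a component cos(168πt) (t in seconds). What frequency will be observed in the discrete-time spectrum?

12 Hz

ω = 168π rad/s → f = ω/(2π) = 84 Hz.
84 Hz mod fs = 12 Hz.
12 Hz ≤ fs/2 = 18 Hz, appears at 12 Hz.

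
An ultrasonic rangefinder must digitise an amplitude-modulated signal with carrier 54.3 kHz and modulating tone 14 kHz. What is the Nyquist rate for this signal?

136.6 kHz

AM sidebands sit at fc ± fm = 40.3 kHz and 68.3 kHz.
Highest-frequency component: 68.3 kHz.
Nyquist rate = 2 × 68.3 kHz = 136.6 kHz.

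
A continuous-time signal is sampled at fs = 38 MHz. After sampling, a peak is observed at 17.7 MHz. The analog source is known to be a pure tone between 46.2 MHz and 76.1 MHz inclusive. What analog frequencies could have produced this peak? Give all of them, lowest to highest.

Frequencies that alias to 17.7 MHz are k·fs ± 17.7 MHz for integer k ≥ 0.
k=0: 17.7 MHz.
k=1: 20.3 MHz, 55.7 MHz.
k=2: 58.3 MHz, 93.7 MHz.
k=3: 96.3 MHz, 131.7 MHz.
Within [46.2 MHz, 76.1 MHz]: 55.7 MHz, 58.3 MHz.

55.7 MHz, 58.3 MHz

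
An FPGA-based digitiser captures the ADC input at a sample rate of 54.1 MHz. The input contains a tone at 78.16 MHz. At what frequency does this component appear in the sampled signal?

24.06 MHz

78.16 MHz mod fs = 24.06 MHz.
24.06 MHz ≤ fs/2 = 27.05 MHz, appears at 24.06 MHz.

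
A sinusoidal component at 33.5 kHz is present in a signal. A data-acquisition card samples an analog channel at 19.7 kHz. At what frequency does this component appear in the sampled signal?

33.5 kHz mod fs = 13.8 kHz.
13.8 kHz > fs/2 = 9.85 kHz, folds to fs − 13.8 kHz = 5.9 kHz.

5.9 kHz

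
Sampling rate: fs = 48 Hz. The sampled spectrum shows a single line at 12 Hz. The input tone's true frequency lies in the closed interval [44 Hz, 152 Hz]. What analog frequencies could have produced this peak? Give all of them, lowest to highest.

Frequencies that alias to 12 Hz are k·fs ± 12 Hz for integer k ≥ 0.
k=0: 12 Hz.
k=1: 36 Hz, 60 Hz.
k=2: 84 Hz, 108 Hz.
k=3: 132 Hz, 156 Hz.
k=4: 180 Hz, 204 Hz.
Within [44 Hz, 152 Hz]: 60 Hz, 84 Hz, 108 Hz, 132 Hz.

60 Hz, 84 Hz, 108 Hz, 132 Hz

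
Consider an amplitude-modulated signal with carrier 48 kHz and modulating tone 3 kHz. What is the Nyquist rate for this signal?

102 kHz

AM sidebands sit at fc ± fm = 45 kHz and 51 kHz.
Highest-frequency component: 51 kHz.
Nyquist rate = 2 × 51 kHz = 102 kHz.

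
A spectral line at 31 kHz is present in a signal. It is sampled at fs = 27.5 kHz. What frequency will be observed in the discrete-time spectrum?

31 kHz mod fs = 3.5 kHz.
3.5 kHz ≤ fs/2 = 13.75 kHz, appears at 3.5 kHz.

3.5 kHz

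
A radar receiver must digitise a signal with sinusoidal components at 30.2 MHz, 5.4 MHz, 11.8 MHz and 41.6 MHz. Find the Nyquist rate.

Highest-frequency component: 41.6 MHz.
Nyquist rate = 2 × 41.6 MHz = 83.2 MHz.

83.2 MHz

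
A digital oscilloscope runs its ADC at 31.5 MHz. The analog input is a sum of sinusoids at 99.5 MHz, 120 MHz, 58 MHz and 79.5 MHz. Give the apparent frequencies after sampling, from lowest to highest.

5 MHz, 6 MHz, 15 MHz

fs/2 = 15.75 MHz.
99.5 MHz mod fs = 5 MHz.
5 MHz ≤ fs/2 = 15.75 MHz, appears at 5 MHz.
120 MHz mod fs = 25.5 MHz.
25.5 MHz > fs/2 = 15.75 MHz, folds to fs − 25.5 MHz = 6 MHz.
58 MHz mod fs = 26.5 MHz.
26.5 MHz > fs/2 = 15.75 MHz, folds to fs − 26.5 MHz = 5 MHz.
79.5 MHz mod fs = 16.5 MHz.
16.5 MHz > fs/2 = 15.75 MHz, folds to fs − 16.5 MHz = 15 MHz.
Distinct values: {5 MHz, 6 MHz, 15 MHz}.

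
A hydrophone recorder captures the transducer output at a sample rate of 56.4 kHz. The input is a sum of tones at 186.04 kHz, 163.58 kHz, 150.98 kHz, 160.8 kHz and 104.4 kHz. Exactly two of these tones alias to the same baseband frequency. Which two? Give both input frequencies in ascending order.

fs/2 = 28.2 kHz.
186.04 kHz mod fs = 16.84 kHz.
16.84 kHz ≤ fs/2 = 28.2 kHz, appears at 16.84 kHz.
163.58 kHz mod fs = 50.78 kHz.
50.78 kHz > fs/2 = 28.2 kHz, folds to fs − 50.78 kHz = 5.62 kHz.
150.98 kHz mod fs = 38.18 kHz.
38.18 kHz > fs/2 = 28.2 kHz, folds to fs − 38.18 kHz = 18.22 kHz.
160.8 kHz mod fs = 48 kHz.
48 kHz > fs/2 = 28.2 kHz, folds to fs − 48 kHz = 8.4 kHz.
104.4 kHz mod fs = 48 kHz.
48 kHz > fs/2 = 28.2 kHz, folds to fs − 48 kHz = 8.4 kHz.
104.4 kHz and 160.8 kHz both map to 8.4 kHz.

104.4 kHz, 160.8 kHz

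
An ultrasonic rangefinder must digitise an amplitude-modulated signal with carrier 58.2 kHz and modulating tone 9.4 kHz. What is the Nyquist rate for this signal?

135.2 kHz

AM sidebands sit at fc ± fm = 48.8 kHz and 67.6 kHz.
Highest-frequency component: 67.6 kHz.
Nyquist rate = 2 × 67.6 kHz = 135.2 kHz.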